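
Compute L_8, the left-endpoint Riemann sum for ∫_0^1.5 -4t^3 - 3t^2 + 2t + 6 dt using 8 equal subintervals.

Δt = (1.5 − 0)/8 = 0.1875.
Left endpoints: 0, 0.1875, 0.375, 0.5625, 0.75, 0.9375, 1.125, 1.3125.
f(0) = 6, f(0.1875) = 6393/1024, f(0.375) = 6.1171875, f(0.5625) = 5595/1024, f(0.75) = 4.125, f(0.9375) = 1989/1024, f(1.125) = -1.2421875, f(1.3125) = -5721/1024.
Sum = Δt · [f(0) + f(0.1875) + f(0.375) + ...].
Sum = 4.32421875.

4.32421875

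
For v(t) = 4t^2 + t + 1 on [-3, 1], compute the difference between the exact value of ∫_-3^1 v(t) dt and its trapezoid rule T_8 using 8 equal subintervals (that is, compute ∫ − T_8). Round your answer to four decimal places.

Exact integral: ∫_-3^1 v(t) dt ≈ 37.333333.
T_8 = 38.
Error ≈ 37.333333 − 38 ≈ -0.6667.

-0.6667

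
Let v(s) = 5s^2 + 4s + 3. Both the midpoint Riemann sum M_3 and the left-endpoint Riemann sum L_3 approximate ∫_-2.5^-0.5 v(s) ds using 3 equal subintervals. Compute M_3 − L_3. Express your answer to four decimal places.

M_3 ≈ 19.462963.
L_3 ≈ 27.907407.
M_3 − L_3 ≈ -8.4444.

-8.4444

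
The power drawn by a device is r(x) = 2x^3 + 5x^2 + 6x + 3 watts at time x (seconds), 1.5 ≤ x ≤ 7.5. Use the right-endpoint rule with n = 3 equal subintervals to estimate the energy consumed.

Δx = (7.5 − 1.5)/3 = 2.
Right endpoints: 3.5, 5.5, 7.5.
r(3.5) = 171, r(5.5) = 520, r(7.5) = 1173.
Sum = Δx · [r(3.5) + r(5.5) + r(7.5)].
Sum = 3728.

3728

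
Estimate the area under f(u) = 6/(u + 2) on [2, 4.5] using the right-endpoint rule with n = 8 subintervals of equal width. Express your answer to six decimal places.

2.824797

Δu = (4.5 − 2)/8 = 0.3125.
Right endpoints: 2.3125, 2.625, 2.9375, 3.25, 3.5625, 3.875, 4.1875, 4.5.
f(2.3125) = 32/23, f(2.625) = 48/37, f(2.9375) = 96/79, f(3.25) = 8/7, f(3.5625) = 96/89, f(3.875) = 48/47, f(4.1875) = 32/33, f(4.5) = 12/13.
Sum = Δu · [f(2.3125) + f(2.625) + f(2.9375) + ...].
Sum ≈ 2.824797.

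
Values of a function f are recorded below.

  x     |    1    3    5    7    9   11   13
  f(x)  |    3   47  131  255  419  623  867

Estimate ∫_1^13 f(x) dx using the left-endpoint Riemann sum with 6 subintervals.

Δx = 2.
Sum = 2·[3 + 47 + 131 + 255 + 419 + 623] = 2956.

2956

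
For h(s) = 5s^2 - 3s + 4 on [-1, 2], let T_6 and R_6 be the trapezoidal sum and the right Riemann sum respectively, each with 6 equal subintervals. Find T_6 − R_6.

T_6 = 23.125.
R_6 = 24.625.
T_6 − R_6 = -1.5.

-1.5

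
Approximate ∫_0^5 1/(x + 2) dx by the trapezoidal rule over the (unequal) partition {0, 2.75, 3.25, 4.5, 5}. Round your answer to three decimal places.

Subinterval widths: 2.75, 0.5, 1.25, 0.5.
f(0) = 0.5, f(2.75) = 4/19, f(3.25) = 4/21, f(4.5) = 2/13, f(5) = 1/7.
On each subinterval the trapezoid contributes (Δx_i/2)·[f(x_{i-1}) + f(x_i)].
Sum ≈ 1.367.

1.367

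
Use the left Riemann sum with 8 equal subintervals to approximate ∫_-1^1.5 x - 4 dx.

Δx = (1.5 − (-1))/8 = 0.3125.
Left endpoints: -1, -0.6875, -0.375, -0.0625, 0.25, 0.5625, 0.875, 1.1875.
f(-1) = -5, f(-0.6875) = -4.6875, f(-0.375) = -4.375, f(-0.0625) = -4.0625, f(0.25) = -3.75, f(0.5625) = -3.4375, f(0.875) = -3.125, f(1.1875) = -2.8125.
Sum = Δx · [f(-1) + f(-0.6875) + f(-0.375) + ...].
Sum = -9.765625.

-9.765625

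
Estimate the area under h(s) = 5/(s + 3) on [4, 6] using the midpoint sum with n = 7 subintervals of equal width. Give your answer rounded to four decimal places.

Δs = (6 − 4)/7 = 2/7.
Midpoints: 29/7, 31/7, 33/7, 5, 37/7, 39/7, 41/7.
h(29/7) = 0.7, h(31/7) = 35/52, h(33/7) = 35/54, h(5) = 0.625, h(37/7) = 35/58, h(39/7) = 7/12, h(41/7) = 35/62.
Sum = Δs · [h(29/7) + h(31/7) + h(33/7) + ...].
Sum ≈ 1.2564.

1.2564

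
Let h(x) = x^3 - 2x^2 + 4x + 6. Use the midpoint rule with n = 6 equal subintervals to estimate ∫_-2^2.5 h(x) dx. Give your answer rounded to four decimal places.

21.7793

Δx = (2.5 − (-2))/6 = 0.75.
Midpoints: -1.625, -0.875, -0.125, 0.625, 1.375, 2.125.
h(-1.625) = -5157/512, h(-0.875) = 153/512, h(-0.125) = 2799/512, h(0.625) = 4077/512, h(1.375) = 5283/512, h(2.125) = 7713/512.
Sum = Δx · [h(-1.625) + h(-0.875) + h(-0.125) + ...].
Sum ≈ 21.7793.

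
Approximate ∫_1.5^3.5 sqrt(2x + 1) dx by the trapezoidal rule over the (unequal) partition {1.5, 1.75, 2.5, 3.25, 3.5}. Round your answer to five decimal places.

4.87064

Subinterval widths: 0.25, 0.75, 0.75, 0.25.
f(1.5) ≈ 2.00000, f(1.75) ≈ 2.12132, f(2.5) ≈ 2.44949, f(3.25) ≈ 2.73861, f(3.5) ≈ 2.82843.
On each subinterval the trapezoid contributes (Δx_i/2)·[f(x_{i-1}) + f(x_i)].
Sum ≈ 4.87064.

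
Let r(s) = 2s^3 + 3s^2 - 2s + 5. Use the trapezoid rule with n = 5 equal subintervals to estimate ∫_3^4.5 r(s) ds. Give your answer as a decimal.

Δs = (4.5 − 3)/5 = 0.3.
r(3) = 80, r(3.3) = 102.944, r(3.6) = 129.992, r(3.9) = 161.468, r(4.2) = 197.696, r(4.5) = 239.
T_5 = (Δs/2)·[r(s_0) + 2r(s_1) + ... + 2r(s_{4}) + r(s_5)].
Sum = 225.48.

225.48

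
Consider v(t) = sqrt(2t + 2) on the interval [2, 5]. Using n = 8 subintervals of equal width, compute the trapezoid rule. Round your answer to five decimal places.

8.95603

Δt = (5 − 2)/8 = 0.375.
v(2) ≈ 2.44949, v(2.375) ≈ 2.59808, v(2.75) ≈ 2.73861, v(3.125) ≈ 2.87228, v(3.5) ≈ 3.00000, v(3.875) ≈ 3.12250, v(4.25) ≈ 3.24037, v(4.625) ≈ 3.35410, v(5) ≈ 3.46410.
T_8 = (Δt/2)·[v(t_0) + 2v(t_1) + ... + 2v(t_{7}) + v(t_8)].
Sum ≈ 8.95603.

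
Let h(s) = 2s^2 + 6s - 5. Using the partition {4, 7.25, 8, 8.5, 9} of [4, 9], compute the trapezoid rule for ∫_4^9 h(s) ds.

625

Subinterval widths: 3.25, 0.75, 0.5, 0.5.
h(4) = 51, h(7.25) = 143.625, h(8) = 171, h(8.5) = 190.5, h(9) = 211.
On each subinterval the trapezoid contributes (Δs_i/2)·[h(s_{i-1}) + h(s_i)].
Sum = 625.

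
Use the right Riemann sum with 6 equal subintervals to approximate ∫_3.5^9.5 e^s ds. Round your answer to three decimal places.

21082.389

Δs = (9.5 − 3.5)/6 = 1.
Right endpoints: 4.5, 5.5, 6.5, 7.5, 8.5, 9.5.
f(4.5) ≈ 90.017, f(5.5) ≈ 244.692, f(6.5) ≈ 665.142, f(7.5) ≈ 1808.042, f(8.5) ≈ 4914.769, f(9.5) ≈ 13359.727.
Sum = Δs · [f(4.5) + f(5.5) + f(6.5) + ...].
Sum ≈ 21082.389.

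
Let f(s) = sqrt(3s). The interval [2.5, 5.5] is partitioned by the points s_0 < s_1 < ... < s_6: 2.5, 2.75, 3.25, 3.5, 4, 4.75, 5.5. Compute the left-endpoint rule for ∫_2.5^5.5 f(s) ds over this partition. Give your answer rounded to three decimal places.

9.951

Subinterval widths: 0.25, 0.5, 0.25, 0.5, 0.75, 0.75.
Left endpoints: 2.5, 2.75, 3.25, 3.5, 4, 4.75.
f(2.5) ≈ 2.739, f(2.75) ≈ 2.872, f(3.25) ≈ 3.122, f(3.5) ≈ 3.240, f(4) ≈ 3.464, f(4.75) ≈ 3.775.
Sum = Σ Δs_i · f(s_i).
Sum ≈ 9.951.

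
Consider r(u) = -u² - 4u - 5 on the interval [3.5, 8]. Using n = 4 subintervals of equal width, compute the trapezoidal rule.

Δu = (8 − 3.5)/4 = 1.125.
r(3.5) = -31.25, r(4.625) = -44.890625, r(5.75) = -61.0625, r(6.875) = -79.765625, r(8) = -101.
T_4 = (Δu/2)·[r(u_0) + 2r(u_1) + 2r(u_2) + 2r(u_3) + r(u_4)].
Sum = -283.32421875.

-283.32421875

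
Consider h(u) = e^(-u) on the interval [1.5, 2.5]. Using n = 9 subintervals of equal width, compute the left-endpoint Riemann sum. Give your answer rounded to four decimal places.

Δu = (2.5 − 1.5)/9 = 1/9.
Left endpoints: 1.5, 29/18, 31/18, 11/6, 35/18, 37/18, 13/6, 41/18, 43/18.
h(1.5) ≈ 0.2231, h(29/18) ≈ 0.1997, h(31/18) ≈ 0.1787, h(11/6) ≈ 0.1599, h(35/18) ≈ 0.1431, h(37/18) ≈ 0.1280, h(13/6) ≈ 0.1146, h(41/18) ≈ 0.1025, h(43/18) ≈ 0.0917.
Sum = Δu · [h(1.5) + h(29/18) + h(31/18) + ...].
Sum ≈ 0.1490.

0.1490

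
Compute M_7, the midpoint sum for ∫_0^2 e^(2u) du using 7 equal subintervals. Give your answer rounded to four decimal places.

Δu = (2 − 0)/7 = 2/7.
Midpoints: 1/7, 3/7, 5/7, 1, 9/7, 11/7, 13/7.
f(1/7) ≈ 1.3307, f(3/7) ≈ 2.3564, f(5/7) ≈ 4.1727, f(1) ≈ 7.3891, f(9/7) ≈ 13.0845, f(11/7) ≈ 23.1700, f(13/7) ≈ 41.0293.
Sum = Δu · [f(1/7) + f(3/7) + f(5/7) + ...].
Sum ≈ 26.4379.

26.4379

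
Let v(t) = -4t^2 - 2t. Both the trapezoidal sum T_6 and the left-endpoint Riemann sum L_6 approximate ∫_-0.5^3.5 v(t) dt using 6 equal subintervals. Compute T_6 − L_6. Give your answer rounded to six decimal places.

T_6 ≈ -70.51851852.
L_6 ≈ -51.85185185.
T_6 − L_6 ≈ -18.666667.

-18.666667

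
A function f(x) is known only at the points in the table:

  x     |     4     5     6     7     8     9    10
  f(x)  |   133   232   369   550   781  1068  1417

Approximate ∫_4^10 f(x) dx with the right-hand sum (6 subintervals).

4417

Δx = 1.
Sum = 1·[232 + 369 + 550 + 781 + 1068 + 1417] = 4417.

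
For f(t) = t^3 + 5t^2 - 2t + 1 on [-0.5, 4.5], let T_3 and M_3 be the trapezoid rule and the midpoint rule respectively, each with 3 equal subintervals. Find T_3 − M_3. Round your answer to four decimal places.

38.1944

T_3 ≈ 265.046296.
M_3 ≈ 226.851852.
T_3 − M_3 ≈ 38.1944.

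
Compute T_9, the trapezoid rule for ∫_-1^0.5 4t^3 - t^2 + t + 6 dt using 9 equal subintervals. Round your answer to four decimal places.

7.2847

Δt = (0.5 − (-1))/9 = 1/6.
f(-1) = 0, f(-5/6) = 233/108, f(-2/3) = 100/27, f(-0.5) = 4.75, f(-1/3) = 146/27, f(-1/6) = 625/108, f(0) = 6, f(1/6) = 665/108, f(1/3) = 172/27, f(0.5) = 6.75.
T_9 = (Δt/2)·[f(t_0) + 2f(t_1) + ... + 2f(t_{8}) + f(t_9)].
Sum ≈ 7.2847.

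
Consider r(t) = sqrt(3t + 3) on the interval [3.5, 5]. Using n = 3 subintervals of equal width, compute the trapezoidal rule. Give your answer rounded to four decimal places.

5.9467

Δt = (5 − 3.5)/3 = 0.5.
r(3.5) ≈ 3.6742, r(4) ≈ 3.8730, r(4.5) ≈ 4.0620, r(5) ≈ 4.2426.
T_3 = (Δt/2)·[r(t_0) + 2r(t_1) + 2r(t_2) + r(t_3)].
Sum ≈ 5.9467.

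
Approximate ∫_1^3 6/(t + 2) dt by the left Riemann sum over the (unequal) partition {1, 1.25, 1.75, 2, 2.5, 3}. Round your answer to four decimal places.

3.2397

Subinterval widths: 0.25, 0.5, 0.25, 0.5, 0.5.
Left endpoints: 1, 1.25, 1.75, 2, 2.5.
f(1) = 2, f(1.25) = 24/13, f(1.75) = 1.6, f(2) = 1.5, f(2.5) = 4/3.
Sum = Σ Δt_i · f(t_i).
Sum ≈ 3.2397.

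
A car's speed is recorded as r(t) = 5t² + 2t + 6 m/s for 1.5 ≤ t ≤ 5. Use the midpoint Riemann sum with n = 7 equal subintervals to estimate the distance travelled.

246.09375

Δt = (5 − 1.5)/7 = 0.5.
Midpoints: 1.75, 2.25, 2.75, 3.25, 3.75, 4.25, 4.75.
r(1.75) = 24.8125, r(2.25) = 35.8125, r(2.75) = 49.3125, r(3.25) = 65.3125, r(3.75) = 83.8125, r(4.25) = 104.8125, r(4.75) = 128.3125.
Sum = Δt · [r(1.75) + r(2.25) + r(2.75) + ...].
Sum = 246.09375.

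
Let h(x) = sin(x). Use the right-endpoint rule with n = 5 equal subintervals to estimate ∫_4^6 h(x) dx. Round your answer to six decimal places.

-1.496761

Δx = (6 − 4)/5 = 0.4.
Right endpoints: 4.4, 4.8, 5.2, 5.6, 6.
h(4.4) ≈ -0.951602, h(4.8) ≈ -0.996165, h(5.2) ≈ -0.883455, h(5.6) ≈ -0.631267, h(6) ≈ -0.279415.
Sum = Δx · [h(4.4) + h(4.8) + h(5.2) + h(5.6) + h(6)].
Sum ≈ -1.496761.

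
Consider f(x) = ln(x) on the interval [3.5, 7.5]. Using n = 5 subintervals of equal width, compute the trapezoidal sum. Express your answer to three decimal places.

Δx = (7.5 − 3.5)/5 = 0.8.
f(3.5) ≈ 1.253, f(4.3) ≈ 1.459, f(5.1) ≈ 1.629, f(5.9) ≈ 1.775, f(6.7) ≈ 1.902, f(7.5) ≈ 2.015.
T_5 = (Δx/2)·[f(x_0) + 2f(x_1) + ... + 2f(x_{4}) + f(x_5)].
Sum ≈ 6.719.

6.719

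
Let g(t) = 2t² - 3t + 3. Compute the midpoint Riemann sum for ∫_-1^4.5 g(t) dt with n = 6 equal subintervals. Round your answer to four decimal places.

Δt = (4.5 − (-1))/6 = 11/12.
Midpoints: -13/24, 0.375, 31/24, 53/24, 3.125, 97/24.
g(-13/24) = 1501/288, g(0.375) = 2.15625, g(31/24) = 709/288, g(53/24) = 1765/288, g(3.125) = 13.15625, g(97/24) = 6781/288.
Sum = Δt · [g(-13/24) + g(0.375) + g(31/24) + ...].
Sum ≈ 48.2714.

48.2714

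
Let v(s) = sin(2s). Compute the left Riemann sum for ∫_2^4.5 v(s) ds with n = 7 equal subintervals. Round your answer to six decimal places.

-0.085513

Δs = (4.5 − 2)/7 = 5/14.
Left endpoints: 2, 33/14, 19/7, 43/14, 24/7, 53/14, 29/7.
v(2) ≈ -0.756802, v(33/14) ≈ -0.999998, v(19/7) ≈ -0.754317, v(43/14) ≈ -0.139868, v(24/7) ≈ 0.542960, v(53/14) ≈ 0.960347, v(29/7) ≈ 0.908242.
Sum = Δs · [v(2) + v(33/14) + v(19/7) + ...].
Sum ≈ -0.085513.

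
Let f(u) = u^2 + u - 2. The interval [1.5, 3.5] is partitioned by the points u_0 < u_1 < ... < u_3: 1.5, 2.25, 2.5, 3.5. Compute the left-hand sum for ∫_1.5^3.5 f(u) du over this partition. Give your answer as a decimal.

Subinterval widths: 0.75, 0.25, 1.
Left endpoints: 1.5, 2.25, 2.5.
f(1.5) = 1.75, f(2.25) = 5.3125, f(2.5) = 6.75.
Sum = Σ Δu_i · f(u_i).
Sum = 9.390625.

9.390625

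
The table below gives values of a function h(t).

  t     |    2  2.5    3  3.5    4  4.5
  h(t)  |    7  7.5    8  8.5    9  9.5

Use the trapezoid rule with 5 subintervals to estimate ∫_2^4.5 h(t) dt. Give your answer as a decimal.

Δt = 0.5.
T_5 = (0.5/2)·[7 + 2·7.5 + 2·8 + 2·8.5 + 2·9 + 9.5] = 20.625.

20.625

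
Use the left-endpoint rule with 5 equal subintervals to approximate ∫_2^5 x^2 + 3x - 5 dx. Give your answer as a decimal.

Δx = (5 − 2)/5 = 0.6.
Left endpoints: 2, 2.6, 3.2, 3.8, 4.4.
f(2) = 5, f(2.6) = 9.56, f(3.2) = 14.84, f(3.8) = 20.84, f(4.4) = 27.56.
Sum = Δx · [f(2) + f(2.6) + f(3.2) + f(3.8) + f(4.4)].
Sum = 46.68.

46.68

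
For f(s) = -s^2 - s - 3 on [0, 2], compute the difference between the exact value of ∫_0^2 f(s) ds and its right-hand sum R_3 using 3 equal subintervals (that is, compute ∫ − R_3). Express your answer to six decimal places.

2.148148

Exact integral: ∫_0^2 f(s) ds ≈ -10.66666667.
R_3 ≈ -12.81481481.
Error ≈ -10.66666667 − (-12.81481481) ≈ 2.148148.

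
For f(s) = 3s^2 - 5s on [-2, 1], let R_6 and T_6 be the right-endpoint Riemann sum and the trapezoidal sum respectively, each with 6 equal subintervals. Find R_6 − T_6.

-6

R_6 = 10.875.
T_6 = 16.875.
R_6 − T_6 = -6.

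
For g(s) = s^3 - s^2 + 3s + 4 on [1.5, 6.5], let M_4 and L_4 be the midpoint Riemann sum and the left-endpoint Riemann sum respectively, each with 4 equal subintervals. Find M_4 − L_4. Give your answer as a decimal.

M_4 = 427.421875.
L_4 = 295.
M_4 − L_4 = 132.421875.

132.421875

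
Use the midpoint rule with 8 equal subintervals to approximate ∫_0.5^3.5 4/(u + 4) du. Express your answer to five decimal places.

Δu = (3.5 − 0.5)/8 = 0.375.
Midpoints: 0.6875, 1.0625, 1.4375, 1.8125, 2.1875, 2.5625, 2.9375, 3.3125.
f(0.6875) = 64/75, f(1.0625) = 64/81, f(1.4375) = 64/87, f(1.8125) = 64/93, f(2.1875) = 64/99, f(2.5625) = 64/105, f(2.9375) = 64/111, f(3.3125) = 64/117.
Sum = Δu · [f(0.6875) + f(1.0625) + f(1.4375) + ...].
Sum ≈ 2.04256.

2.04256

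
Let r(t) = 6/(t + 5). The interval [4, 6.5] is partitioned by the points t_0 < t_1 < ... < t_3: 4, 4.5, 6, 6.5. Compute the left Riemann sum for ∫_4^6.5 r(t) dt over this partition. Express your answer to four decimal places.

Subinterval widths: 0.5, 1.5, 0.5.
Left endpoints: 4, 4.5, 6.
r(4) = 2/3, r(4.5) = 12/19, r(6) = 6/11.
Sum = Σ Δt_i · r(t_i).
Sum ≈ 1.5534.

1.5534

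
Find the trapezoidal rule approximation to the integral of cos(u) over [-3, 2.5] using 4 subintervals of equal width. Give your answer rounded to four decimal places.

0.6192

Δu = (2.5 − (-3))/4 = 1.375.
f(-3) ≈ -0.9900, f(-1.625) ≈ -0.0542, f(-0.25) ≈ 0.9689, f(1.125) ≈ 0.4312, f(2.5) ≈ -0.8011.
T_4 = (Δu/2)·[f(u_0) + 2f(u_1) + 2f(u_2) + 2f(u_3) + f(u_4)].
Sum ≈ 0.6192.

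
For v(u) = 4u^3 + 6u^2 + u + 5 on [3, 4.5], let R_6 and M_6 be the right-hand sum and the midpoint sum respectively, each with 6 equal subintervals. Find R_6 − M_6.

R_6 = 511.921875.
M_6 = 470.0390625.
R_6 − M_6 = 41.8828125.

41.8828125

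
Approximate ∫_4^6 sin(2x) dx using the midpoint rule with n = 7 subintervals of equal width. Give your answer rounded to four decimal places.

-0.5015

Δx = (6 − 4)/7 = 2/7.
Midpoints: 29/7, 31/7, 33/7, 5, 37/7, 39/7, 41/7.
f(29/7) ≈ 0.9082, f(31/7) ≈ 0.5376, f(33/7) ≈ -0.0038, f(5) ≈ -0.5440, f(37/7) ≈ -0.9114, f(39/7) ≈ -0.9892, f(41/7) ≈ -0.7527.
Sum = Δx · [f(29/7) + f(31/7) + f(33/7) + ...].
Sum ≈ -0.5015.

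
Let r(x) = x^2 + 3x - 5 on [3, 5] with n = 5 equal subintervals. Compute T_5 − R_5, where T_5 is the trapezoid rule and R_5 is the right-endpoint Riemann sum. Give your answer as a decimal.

-4.4

T_5 = 46.72.
R_5 = 51.12.
T_5 − R_5 = -4.4.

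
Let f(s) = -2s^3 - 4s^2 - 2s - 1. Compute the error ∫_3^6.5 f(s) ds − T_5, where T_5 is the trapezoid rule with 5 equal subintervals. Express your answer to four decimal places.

Exact integral: ∫_3^6.5 f(s) ds ≈ -1218.947917.
T_5 = -1228.2375.
Error ≈ -1218.947917 − (-1228.2375) ≈ 9.2896.

9.2896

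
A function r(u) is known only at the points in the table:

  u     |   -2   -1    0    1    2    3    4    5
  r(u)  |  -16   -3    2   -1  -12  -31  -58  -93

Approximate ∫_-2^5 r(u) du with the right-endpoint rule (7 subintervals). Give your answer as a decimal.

-196

Δu = 1.
Sum = 1·[(-3) + 2 + (-1) + (-12) + (-31) + (-58) + (-93)] = -196.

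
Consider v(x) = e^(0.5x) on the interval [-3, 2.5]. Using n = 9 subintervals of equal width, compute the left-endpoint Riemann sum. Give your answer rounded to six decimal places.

5.586872

Δx = (2.5 − (-3))/9 = 11/18.
Left endpoints: -3, -43/18, -16/9, -7/6, -5/9, 1/18, 2/3, 23/18, 17/9.
v(-3) ≈ 0.223130, v(-43/18) ≈ 0.302872, v(-16/9) ≈ 0.411112, v(-7/6) ≈ 0.558035, v(-5/9) ≈ 0.757465, v(1/18) ≈ 1.028167, v(2/3) ≈ 1.395612, v(23/18) ≈ 1.894375, v(17/9) ≈ 2.571384.
Sum = Δx · [v(-3) + v(-43/18) + v(-16/9) + ...].
Sum ≈ 5.586872.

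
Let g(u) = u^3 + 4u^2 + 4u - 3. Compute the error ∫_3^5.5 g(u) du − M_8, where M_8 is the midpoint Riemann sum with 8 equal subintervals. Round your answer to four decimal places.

0.3408

Exact integral: ∫_3^5.5 g(u) du ≈ 429.348958.
M_8 ≈ 429.008179.
Error ≈ 429.348958 − 429.008179 ≈ 0.3408.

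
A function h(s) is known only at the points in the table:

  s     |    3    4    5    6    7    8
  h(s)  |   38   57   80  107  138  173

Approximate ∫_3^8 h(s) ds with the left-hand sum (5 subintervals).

420

Δs = 1.
Sum = 1·[38 + 57 + 80 + 107 + 138] = 420.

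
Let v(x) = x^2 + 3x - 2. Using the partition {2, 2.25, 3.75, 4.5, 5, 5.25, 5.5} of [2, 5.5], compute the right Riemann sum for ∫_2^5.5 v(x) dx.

Subinterval widths: 0.25, 1.5, 0.75, 0.5, 0.25, 0.25.
Right endpoints: 2.25, 3.75, 4.5, 5, 5.25, 5.5.
v(2.25) = 9.8125, v(3.75) = 23.3125, v(4.5) = 31.75, v(5) = 38, v(5.25) = 41.3125, v(5.5) = 44.75.
Sum = Σ Δx_i · v(x_i).
Sum = 101.75.

101.75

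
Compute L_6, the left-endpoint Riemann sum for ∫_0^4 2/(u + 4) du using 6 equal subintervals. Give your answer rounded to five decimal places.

Δu = (4 − 0)/6 = 2/3.
Left endpoints: 0, 2/3, 4/3, 2, 8/3, 10/3.
f(0) = 0.5, f(2/3) = 3/7, f(4/3) = 0.375, f(2) = 1/3, f(8/3) = 0.3, f(10/3) = 3/11.
Sum = Δu · [f(0) + f(2/3) + f(4/3) + ...].
Sum ≈ 1.47309.

1.47309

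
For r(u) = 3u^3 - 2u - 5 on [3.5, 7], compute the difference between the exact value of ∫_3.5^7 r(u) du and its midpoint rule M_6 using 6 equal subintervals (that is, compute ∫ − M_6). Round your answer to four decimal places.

4.6895

Exact integral: ∫_3.5^7 r(u) du = 1633.953125.
M_6 ≈ 1629.263672.
Error ≈ 1633.953125 − 1629.263672 ≈ 4.6895.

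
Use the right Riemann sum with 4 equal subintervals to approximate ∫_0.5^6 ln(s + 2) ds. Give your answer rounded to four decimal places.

Δs = (6 − 0.5)/4 = 1.375.
Right endpoints: 1.875, 3.25, 4.625, 6.
f(1.875) ≈ 1.3545, f(3.25) ≈ 1.6582, f(4.625) ≈ 1.8909, f(6) ≈ 2.0794.
Sum = Δs · [f(1.875) + f(3.25) + f(4.625) + f(6)].
Sum ≈ 9.6017.

9.6017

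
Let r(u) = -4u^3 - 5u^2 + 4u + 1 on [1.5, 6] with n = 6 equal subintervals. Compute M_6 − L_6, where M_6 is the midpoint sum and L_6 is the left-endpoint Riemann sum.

-343.828125

M_6 = -1562.765625.
L_6 = -1218.9375.
M_6 − L_6 = -343.828125.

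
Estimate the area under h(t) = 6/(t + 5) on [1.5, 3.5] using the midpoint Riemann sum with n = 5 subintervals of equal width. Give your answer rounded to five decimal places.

1.60919

Δt = (3.5 − 1.5)/5 = 0.4.
Midpoints: 1.7, 2.1, 2.5, 2.9, 3.3.
h(1.7) = 60/67, h(2.1) = 60/71, h(2.5) = 0.8, h(2.9) = 60/79, h(3.3) = 60/83.
Sum = Δt · [h(1.7) + h(2.1) + h(2.5) + h(2.9) + h(3.3)].
Sum ≈ 1.60919.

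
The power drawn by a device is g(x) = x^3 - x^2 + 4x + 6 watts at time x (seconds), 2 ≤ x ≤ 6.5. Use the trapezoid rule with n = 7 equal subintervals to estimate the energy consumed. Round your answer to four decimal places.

460.5325

Δx = (6.5 − 2)/7 = 9/14.
g(2) = 18, g(37/14) = 76959/2744, g(23/7) = 15030/343, g(55/14) = 183609/2744, g(32/7) = 33930/343, g(73/14) = 388107/2744, g(41/7) = 67248/343, g(6.5) = 264.375.
T_7 = (Δx/2)·[g(x_0) + 2g(x_1) + ... + 2g(x_{6}) + g(x_7)].
Sum ≈ 460.5325.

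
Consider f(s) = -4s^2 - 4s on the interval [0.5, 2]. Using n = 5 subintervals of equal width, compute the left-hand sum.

Δs = (2 − 0.5)/5 = 0.3.
Left endpoints: 0.5, 0.8, 1.1, 1.4, 1.7.
f(0.5) = -3, f(0.8) = -5.76, f(1.1) = -9.24, f(1.4) = -13.44, f(1.7) = -18.36.
Sum = Δs · [f(0.5) + f(0.8) + f(1.1) + f(1.4) + f(1.7)].
Sum = -14.94.

-14.94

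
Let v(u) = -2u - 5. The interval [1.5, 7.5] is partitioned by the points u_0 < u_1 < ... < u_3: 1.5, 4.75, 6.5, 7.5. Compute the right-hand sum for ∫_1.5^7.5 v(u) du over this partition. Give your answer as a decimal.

-98.625

Subinterval widths: 3.25, 1.75, 1.
Right endpoints: 4.75, 6.5, 7.5.
v(4.75) = -14.5, v(6.5) = -18, v(7.5) = -20.
Sum = Σ Δu_i · v(u_i).
Sum = -98.625.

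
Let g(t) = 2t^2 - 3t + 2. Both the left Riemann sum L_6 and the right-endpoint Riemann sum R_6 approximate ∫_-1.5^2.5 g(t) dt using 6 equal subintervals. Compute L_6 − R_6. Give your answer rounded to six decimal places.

L_6 ≈ 16.59259259.
R_6 ≈ 13.92592593.
L_6 − R_6 ≈ 2.666667.

2.666667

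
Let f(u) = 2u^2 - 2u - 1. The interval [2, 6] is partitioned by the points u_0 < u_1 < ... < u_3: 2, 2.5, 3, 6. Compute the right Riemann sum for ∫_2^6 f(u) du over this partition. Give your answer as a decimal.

185.75

Subinterval widths: 0.5, 0.5, 3.
Right endpoints: 2.5, 3, 6.
f(2.5) = 6.5, f(3) = 11, f(6) = 59.
Sum = Σ Δu_i · f(u_i).
Sum = 185.75.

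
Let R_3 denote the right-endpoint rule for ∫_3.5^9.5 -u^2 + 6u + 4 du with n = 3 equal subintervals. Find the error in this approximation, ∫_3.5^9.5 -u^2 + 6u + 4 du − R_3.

46

Exact integral: ∫_3.5^9.5 f(u) du = -13.5.
R_3 = -59.5.
Error = -13.5 − (-59.5) = 46.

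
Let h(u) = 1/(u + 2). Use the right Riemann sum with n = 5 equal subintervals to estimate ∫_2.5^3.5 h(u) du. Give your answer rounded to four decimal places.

Δu = (3.5 − 2.5)/5 = 0.2.
Right endpoints: 2.7, 2.9, 3.1, 3.3, 3.5.
h(2.7) = 10/47, h(2.9) = 10/49, h(3.1) = 10/51, h(3.3) = 10/53, h(3.5) = 2/11.
Sum = Δu · [h(2.7) + h(2.9) + h(3.1) + h(3.3) + h(3.5)].
Sum ≈ 0.1967.

0.1967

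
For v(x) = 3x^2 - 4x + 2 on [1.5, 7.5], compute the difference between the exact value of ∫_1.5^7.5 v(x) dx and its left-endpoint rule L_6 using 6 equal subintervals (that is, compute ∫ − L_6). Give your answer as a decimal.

66

Exact integral: ∫_1.5^7.5 v(x) dx = 322.5.
L_6 = 256.5.
Error = 322.5 − 256.5 = 66.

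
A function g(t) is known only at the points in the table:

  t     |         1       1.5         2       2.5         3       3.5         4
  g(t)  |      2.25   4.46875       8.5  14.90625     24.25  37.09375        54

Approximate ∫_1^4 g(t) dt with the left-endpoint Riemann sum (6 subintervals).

Δt = 0.5.
Sum = 0.5·[2.25 + 4.46875 + 8.5 + 14.90625 + 24.25 + 37.09375] = 45.734375.

45.734375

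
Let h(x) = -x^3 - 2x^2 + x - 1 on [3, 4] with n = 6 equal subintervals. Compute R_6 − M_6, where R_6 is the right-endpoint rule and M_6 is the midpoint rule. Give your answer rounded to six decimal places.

R_6 ≈ -70.14120370.
M_6 ≈ -65.88773148.
R_6 − M_6 ≈ -4.253472.

-4.253472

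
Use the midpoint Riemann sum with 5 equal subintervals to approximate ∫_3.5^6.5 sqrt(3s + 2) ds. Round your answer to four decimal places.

Δs = (6.5 − 3.5)/5 = 0.6.
Midpoints: 3.8, 4.4, 5, 5.6, 6.2.
f(3.8) ≈ 3.6606, f(4.4) ≈ 3.8987, f(5) ≈ 4.1231, f(5.6) ≈ 4.3359, f(6.2) ≈ 4.5387.
Sum = Δs · [f(3.8) + f(4.4) + f(5) + f(5.6) + f(6.2)].
Sum ≈ 12.3342.

12.3342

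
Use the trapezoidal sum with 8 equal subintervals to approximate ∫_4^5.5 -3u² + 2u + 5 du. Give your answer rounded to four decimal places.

-80.6514

Δu = (5.5 − 4)/8 = 0.1875.
f(4) = -35, f(4.1875) = -39.23046875, f(4.375) = -43.671875, f(4.5625) = -48.32421875, f(4.75) = -53.1875, f(4.9375) = -58.26171875, f(5.125) = -63.546875, f(5.3125) = -69.04296875, f(5.5) = -74.75.
T_8 = (Δu/2)·[f(u_0) + 2f(u_1) + ... + 2f(u_{7}) + f(u_8)].
Sum ≈ -80.6514.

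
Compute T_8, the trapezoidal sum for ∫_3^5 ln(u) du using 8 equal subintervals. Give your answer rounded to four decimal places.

Δu = (5 − 3)/8 = 0.25.
f(3) ≈ 1.0986, f(3.25) ≈ 1.1787, f(3.5) ≈ 1.2528, f(3.75) ≈ 1.3218, f(4) ≈ 1.3863, f(4.25) ≈ 1.4469, f(4.5) ≈ 1.5041, f(4.75) ≈ 1.5581, f(5) ≈ 1.6094.
T_8 = (Δu/2)·[f(u_0) + 2f(u_1) + ... + 2f(u_{7}) + f(u_8)].
Sum ≈ 2.7507.

2.7507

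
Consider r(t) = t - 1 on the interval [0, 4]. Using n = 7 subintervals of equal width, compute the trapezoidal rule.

Δt = (4 − 0)/7 = 4/7.
r(0) = -1, r(4/7) = -3/7, r(8/7) = 1/7, r(12/7) = 5/7, r(16/7) = 9/7, r(20/7) = 13/7, r(24/7) = 17/7, r(4) = 3.
T_7 = (Δt/2)·[r(t_0) + 2r(t_1) + ... + 2r(t_{6}) + r(t_7)].
Sum = 4.

4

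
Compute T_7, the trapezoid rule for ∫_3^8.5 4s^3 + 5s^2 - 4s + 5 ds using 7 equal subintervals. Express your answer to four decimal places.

Δs = (8.5 − 3)/7 = 11/14.
f(3) = 146, f(53/14) = 382153/1372, f(32/7) = 162355/343, f(75/14) = 1018085/1372, f(43/7) = 376030/343, f(97/14) = 2123497/1372, f(54/7) = 723047/343, f(8.5) = 2788.75.
T_7 = (Δs/2)·[f(s_0) + 2f(s_1) + ... + 2f(s_{6}) + f(s_7)].
Sum ≈ 6060.4809.

6060.4809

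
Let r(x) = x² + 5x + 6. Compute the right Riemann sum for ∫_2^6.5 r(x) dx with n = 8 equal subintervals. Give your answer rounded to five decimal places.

228.82324

Δx = (6.5 − 2)/8 = 0.5625.
Right endpoints: 2.5625, 3.125, 3.6875, 4.25, 4.8125, 5.375, 5.9375, 6.5.
r(2.5625) = 25.37890625, r(3.125) = 31.390625, r(3.6875) = 38.03515625, r(4.25) = 45.3125, r(4.8125) = 53.22265625, r(5.375) = 61.765625, r(5.9375) = 70.94140625, r(6.5) = 80.75.
Sum = Δx · [r(2.5625) + r(3.125) + r(3.6875) + ...].
Sum ≈ 228.82324.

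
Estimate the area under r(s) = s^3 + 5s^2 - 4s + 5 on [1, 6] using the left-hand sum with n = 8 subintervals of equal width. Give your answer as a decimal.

Δs = (6 − 1)/8 = 0.625.
Left endpoints: 1, 1.625, 2.25, 2.875, 3.5, 4.125, 4.75, 5.375.
r(1) = 7, r(1.625) = 8189/512, r(2.25) = 32.703125, r(2.875) = 29999/512, r(3.5) = 95.125, r(4.125) = 73609/512, r(4.75) = 205.984375, r(5.375) = 145019/512.
Sum = Δs · [r(1) + r(1.625) + r(2.25) + ...].
Sum = 526.50390625.

526.50390625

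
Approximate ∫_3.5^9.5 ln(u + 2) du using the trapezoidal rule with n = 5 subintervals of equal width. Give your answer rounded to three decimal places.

Δu = (9.5 − 3.5)/5 = 1.2.
f(3.5) ≈ 1.705, f(4.7) ≈ 1.902, f(5.9) ≈ 2.067, f(7.1) ≈ 2.208, f(8.3) ≈ 2.332, f(9.5) ≈ 2.442.
T_5 = (Δu/2)·[f(u_0) + 2f(u_1) + ... + 2f(u_{4}) + f(u_5)].
Sum ≈ 12.700.

12.700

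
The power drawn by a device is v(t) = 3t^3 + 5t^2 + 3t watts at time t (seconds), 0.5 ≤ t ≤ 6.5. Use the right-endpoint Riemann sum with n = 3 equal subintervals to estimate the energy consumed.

Δt = (6.5 − 0.5)/3 = 2.
Right endpoints: 2.5, 4.5, 6.5.
v(2.5) = 85.625, v(4.5) = 388.125, v(6.5) = 1054.625.
Sum = Δt · [v(2.5) + v(4.5) + v(6.5)].
Sum = 3056.75.

3056.75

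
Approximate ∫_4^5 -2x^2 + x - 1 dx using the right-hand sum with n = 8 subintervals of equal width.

Δx = (5 − 4)/8 = 0.125.
Right endpoints: 4.125, 4.25, 4.375, 4.5, 4.625, 4.75, 4.875, 5.
f(4.125) = -30.90625, f(4.25) = -32.875, f(4.375) = -34.90625, f(4.5) = -37, f(4.625) = -39.15625, f(4.75) = -41.375, f(4.875) = -43.65625, f(5) = -46.
Sum = Δx · [f(4.125) + f(4.25) + f(4.375) + ...].
Sum = -38.234375.

-38.234375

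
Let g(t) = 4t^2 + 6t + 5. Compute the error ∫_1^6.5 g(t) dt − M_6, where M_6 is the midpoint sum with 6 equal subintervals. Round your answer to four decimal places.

1.5405

Exact integral: ∫_1^6.5 g(t) dt ≈ 516.083333.
M_6 ≈ 514.542824.
Error ≈ 516.083333 − 514.542824 ≈ 1.5405.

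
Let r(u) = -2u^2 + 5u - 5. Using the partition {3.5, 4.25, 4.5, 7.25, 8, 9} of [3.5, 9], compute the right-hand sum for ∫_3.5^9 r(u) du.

Subinterval widths: 0.75, 0.25, 2.75, 0.75, 1.
Right endpoints: 4.25, 4.5, 7.25, 8, 9.
r(4.25) = -19.875, r(4.5) = -23, r(7.25) = -73.875, r(8) = -93, r(9) = -122.
Sum = Σ Δu_i · r(u_i).
Sum = -415.5625.

-415.5625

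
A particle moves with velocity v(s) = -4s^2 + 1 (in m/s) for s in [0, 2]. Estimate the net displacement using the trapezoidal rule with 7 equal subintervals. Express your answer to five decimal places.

Δs = (2 − 0)/7 = 2/7.
v(0) = 1, v(2/7) = 33/49, v(4/7) = -15/49, v(6/7) = -95/49, v(8/7) = -207/49, v(10/7) = -351/49, v(12/7) = -527/49, v(2) = -15.
T_7 = (Δs/2)·[v(s_0) + 2v(s_1) + ... + 2v(s_{6}) + v(s_7)].
Sum ≈ -8.77551.

-8.77551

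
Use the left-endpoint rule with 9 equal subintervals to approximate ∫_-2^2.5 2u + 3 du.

13.5

Δu = (2.5 − (-2))/9 = 0.5.
Left endpoints: -2, -1.5, -1, -0.5, 0, 0.5, 1, 1.5, 2.
f(-2) = -1, f(-1.5) = 0, f(-1) = 1, f(-0.5) = 2, f(0) = 3, f(0.5) = 4, f(1) = 5, f(1.5) = 6, f(2) = 7.
Sum = Δu · [f(-2) + f(-1.5) + f(-1) + ...].
Sum = 13.5.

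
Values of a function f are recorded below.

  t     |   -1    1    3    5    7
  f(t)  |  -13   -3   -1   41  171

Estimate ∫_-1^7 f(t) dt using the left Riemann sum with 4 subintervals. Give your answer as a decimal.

Δt = 2.
Sum = 2·[(-13) + (-3) + (-1) + 41] = 48.

48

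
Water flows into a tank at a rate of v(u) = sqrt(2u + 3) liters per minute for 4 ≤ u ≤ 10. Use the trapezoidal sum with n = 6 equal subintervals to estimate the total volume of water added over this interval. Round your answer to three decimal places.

Δu = (10 − 4)/6 = 1.
v(4) ≈ 3.317, v(5) ≈ 3.606, v(6) ≈ 3.873, v(7) ≈ 4.123, v(8) ≈ 4.359, v(9) ≈ 4.583, v(10) ≈ 4.796.
T_6 = (Δu/2)·[v(u_0) + 2v(u_1) + ... + 2v(u_{5}) + v(u_6)].
Sum ≈ 24.599.

24.599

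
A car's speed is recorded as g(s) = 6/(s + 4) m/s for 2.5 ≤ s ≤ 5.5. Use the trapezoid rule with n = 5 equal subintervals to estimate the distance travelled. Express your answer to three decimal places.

Δs = (5.5 − 2.5)/5 = 0.6.
g(2.5) = 12/13, g(3.1) = 60/71, g(3.7) = 60/77, g(4.3) = 60/83, g(4.9) = 60/89, g(5.5) = 12/19.
T_5 = (Δs/2)·[g(s_0) + 2g(s_1) + ... + 2g(s_{4}) + g(s_5)].
Sum ≈ 2.279.

2.279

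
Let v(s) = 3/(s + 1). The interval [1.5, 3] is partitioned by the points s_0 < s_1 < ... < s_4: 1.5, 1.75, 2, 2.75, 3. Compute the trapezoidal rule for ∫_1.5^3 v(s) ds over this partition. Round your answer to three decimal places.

1.416

Subinterval widths: 0.25, 0.25, 0.75, 0.25.
v(1.5) = 1.2, v(1.75) = 12/11, v(2) = 1, v(2.75) = 0.8, v(3) = 0.75.
On each subinterval the trapezoid contributes (Δs_i/2)·[v(s_{i-1}) + v(s_i)].
Sum ≈ 1.416.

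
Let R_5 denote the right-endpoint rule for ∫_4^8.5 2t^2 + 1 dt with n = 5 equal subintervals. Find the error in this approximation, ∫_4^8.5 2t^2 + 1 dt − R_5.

-51.84

Exact integral: ∫_4^8.5 f(t) dt = 371.25.
R_5 = 423.09.
Error = 371.25 − 423.09 = -51.84.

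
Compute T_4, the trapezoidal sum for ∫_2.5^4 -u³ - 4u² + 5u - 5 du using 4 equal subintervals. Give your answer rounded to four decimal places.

-102.3428

Δu = (4 − 2.5)/4 = 0.375.
f(2.5) = -33.125, f(2.875) = -24295/512, f(3.25) = -65.328125, f(3.625) = -44581/512, f(4) = -113.
T_4 = (Δu/2)·[f(u_0) + 2f(u_1) + 2f(u_2) + 2f(u_3) + f(u_4)].
Sum ≈ -102.3428.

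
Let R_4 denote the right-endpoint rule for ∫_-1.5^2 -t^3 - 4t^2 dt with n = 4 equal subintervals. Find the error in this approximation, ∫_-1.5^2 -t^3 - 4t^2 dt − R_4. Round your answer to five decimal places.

Exact integral: ∫_-1.5^2 f(t) dt ≈ -17.9010417.
R_4 ≈ -28.0615234.
Error ≈ -17.9010417 − (-28.0615234) ≈ 10.16048.

10.16048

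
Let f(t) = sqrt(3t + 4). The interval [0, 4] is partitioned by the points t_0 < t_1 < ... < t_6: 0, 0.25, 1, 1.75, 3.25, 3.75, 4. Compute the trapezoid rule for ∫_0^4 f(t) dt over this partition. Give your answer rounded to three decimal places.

12.418

Subinterval widths: 0.25, 0.75, 0.75, 1.5, 0.5, 0.25.
f(0) ≈ 2.000, f(0.25) ≈ 2.179, f(1) ≈ 2.646, f(1.75) ≈ 3.041, f(3.25) ≈ 3.708, f(3.75) ≈ 3.905, f(4) ≈ 4.000.
On each subinterval the trapezoid contributes (Δt_i/2)·[f(t_{i-1}) + f(t_i)].
Sum ≈ 12.418.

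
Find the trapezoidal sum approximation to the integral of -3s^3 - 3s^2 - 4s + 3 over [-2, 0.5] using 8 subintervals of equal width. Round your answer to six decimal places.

18.980713

Δs = (0.5 − (-2))/8 = 0.3125.
f(-2) = 23, f(-1.6875) = 63993/4096, f(-1.375) = 5441/512, f(-1.0625) = 30563/4096, f(-0.75) = 5.578125, f(-0.4375) = 18133/4096, f(-0.125) = 1771/512, f(0.1875) = 8703/4096, f(0.5) = -0.125.
T_8 = (Δs/2)·[f(s_0) + 2f(s_1) + ... + 2f(s_{7}) + f(s_8)].
Sum ≈ 18.980713.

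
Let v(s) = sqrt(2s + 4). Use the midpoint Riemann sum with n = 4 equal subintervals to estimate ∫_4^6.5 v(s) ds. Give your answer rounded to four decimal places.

Δs = (6.5 − 4)/4 = 0.625.
Midpoints: 4.3125, 4.9375, 5.5625, 6.1875.
v(4.3125) ≈ 3.5532, v(4.9375) ≈ 3.7249, v(5.5625) ≈ 3.8891, v(6.1875) ≈ 4.0466.
Sum = Δs · [v(4.3125) + v(4.9375) + v(5.5625) + v(6.1875)].
Sum ≈ 9.5086.

9.5086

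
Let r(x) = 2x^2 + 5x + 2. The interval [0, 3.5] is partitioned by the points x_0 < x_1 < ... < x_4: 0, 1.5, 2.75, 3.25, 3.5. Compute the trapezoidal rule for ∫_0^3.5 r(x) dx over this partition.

Subinterval widths: 1.5, 1.25, 0.5, 0.25.
r(0) = 2, r(1.5) = 14, r(2.75) = 30.875, r(3.25) = 39.375, r(3.5) = 44.
On each subinterval the trapezoid contributes (Δx_i/2)·[r(x_{i-1}) + r(x_i)].
Sum = 68.03125.

68.03125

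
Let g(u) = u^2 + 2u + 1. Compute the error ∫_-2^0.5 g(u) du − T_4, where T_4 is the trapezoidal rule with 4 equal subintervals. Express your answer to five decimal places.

Exact integral: ∫_-2^0.5 g(u) du ≈ 1.4583333.
T_4 = 1.62109375.
Error ≈ 1.4583333 − 1.62109375 ≈ -0.16276.

-0.16276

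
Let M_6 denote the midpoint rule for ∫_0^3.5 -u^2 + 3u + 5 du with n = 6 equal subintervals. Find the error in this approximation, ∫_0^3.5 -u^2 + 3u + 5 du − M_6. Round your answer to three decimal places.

-0.099

Exact integral: ∫_0^3.5 f(u) du ≈ 21.58333.
M_6 ≈ 21.68258.
Error ≈ 21.58333 − 21.68258 ≈ -0.099.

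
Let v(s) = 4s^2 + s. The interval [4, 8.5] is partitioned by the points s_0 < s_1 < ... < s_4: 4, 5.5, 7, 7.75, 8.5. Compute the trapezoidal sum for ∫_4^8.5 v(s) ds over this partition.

766.6875

Subinterval widths: 1.5, 1.5, 0.75, 0.75.
v(4) = 68, v(5.5) = 126.5, v(7) = 203, v(7.75) = 248, v(8.5) = 297.5.
On each subinterval the trapezoid contributes (Δs_i/2)·[v(s_{i-1}) + v(s_i)].
Sum = 766.6875.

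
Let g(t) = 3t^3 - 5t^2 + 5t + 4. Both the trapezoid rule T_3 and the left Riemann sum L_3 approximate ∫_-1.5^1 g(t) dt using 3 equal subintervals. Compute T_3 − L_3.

T_3 ≈ -5.5613426.
L_3 ≈ -18.8425926.
T_3 − L_3 = 13.28125.

13.28125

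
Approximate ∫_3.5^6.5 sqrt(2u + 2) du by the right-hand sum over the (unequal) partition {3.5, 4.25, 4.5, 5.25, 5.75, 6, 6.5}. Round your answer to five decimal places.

Subinterval widths: 0.75, 0.25, 0.75, 0.5, 0.25, 0.5.
Right endpoints: 4.25, 4.5, 5.25, 5.75, 6, 6.5.
f(4.25) ≈ 3.24037, f(4.5) ≈ 3.31662, f(5.25) ≈ 3.53553, f(5.75) ≈ 3.67423, f(6) ≈ 3.74166, f(6.5) ≈ 3.87298.
Sum = Σ Δu_i · f(u_i).
Sum ≈ 10.62011.

10.62011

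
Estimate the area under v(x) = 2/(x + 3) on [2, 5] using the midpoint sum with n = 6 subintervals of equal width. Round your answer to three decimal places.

0.940

Δx = (5 − 2)/6 = 0.5.
Midpoints: 2.25, 2.75, 3.25, 3.75, 4.25, 4.75.
v(2.25) = 8/21, v(2.75) = 8/23, v(3.25) = 0.32, v(3.75) = 8/27, v(4.25) = 8/29, v(4.75) = 8/31.
Sum = Δx · [v(2.25) + v(2.75) + v(3.25) + ...].
Sum ≈ 0.940.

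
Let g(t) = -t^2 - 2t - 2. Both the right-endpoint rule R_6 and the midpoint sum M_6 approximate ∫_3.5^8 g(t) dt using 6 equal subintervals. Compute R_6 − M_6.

R_6 = -240.328125.
M_6 = -216.9140625.
R_6 − M_6 = -23.4140625.

-23.4140625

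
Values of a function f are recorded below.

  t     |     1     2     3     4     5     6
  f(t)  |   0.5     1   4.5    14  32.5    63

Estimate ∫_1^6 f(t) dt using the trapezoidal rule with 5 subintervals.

83.75

Δt = 1.
T_5 = (1/2)·[0.5 + 2·1 + 2·4.5 + 2·14 + 2·32.5 + 63] = 83.75.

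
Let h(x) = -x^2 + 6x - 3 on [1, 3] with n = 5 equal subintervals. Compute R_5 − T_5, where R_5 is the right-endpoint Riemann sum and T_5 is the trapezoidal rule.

R_5 = 10.08.
T_5 = 9.28.
R_5 − T_5 = 0.8.

0.8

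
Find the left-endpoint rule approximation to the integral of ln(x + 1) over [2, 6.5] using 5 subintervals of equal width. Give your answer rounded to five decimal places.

Δx = (6.5 − 2)/5 = 0.9.
Left endpoints: 2, 2.9, 3.8, 4.7, 5.6.
f(2) ≈ 1.09861, f(2.9) ≈ 1.36098, f(3.8) ≈ 1.56862, f(4.7) ≈ 1.74047, f(5.6) ≈ 1.88707.
Sum = Δx · [f(2) + f(2.9) + f(3.8) + f(4.7) + f(5.6)].
Sum ≈ 6.89017.

6.89017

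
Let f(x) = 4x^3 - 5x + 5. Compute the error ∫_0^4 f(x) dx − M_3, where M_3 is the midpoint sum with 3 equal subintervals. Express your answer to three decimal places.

Exact integral: ∫_0^4 f(x) dx = 236.
M_3 ≈ 221.77778.
Error ≈ 236 − 221.77778 ≈ 14.222.

14.222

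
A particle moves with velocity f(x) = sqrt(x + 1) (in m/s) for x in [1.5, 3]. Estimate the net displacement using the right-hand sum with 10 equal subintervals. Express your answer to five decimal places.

2.72939

Δx = (3 − 1.5)/10 = 0.15.
Right endpoints: 1.65, 1.8, 1.95, 2.1, 2.25, 2.4, 2.55, 2.7, 2.85, 3.
f(1.65) ≈ 1.62788, f(1.8) ≈ 1.67332, f(1.95) ≈ 1.71756, f(2.1) ≈ 1.76068, f(2.25) ≈ 1.80278, f(2.4) ≈ 1.84391, f(2.55) ≈ 1.88414, f(2.7) ≈ 1.92354, f(2.85) ≈ 1.96214, f(3) ≈ 2.00000.
Sum = Δx · [f(1.65) + f(1.8) + f(1.95) + ...].
Sum ≈ 2.72939.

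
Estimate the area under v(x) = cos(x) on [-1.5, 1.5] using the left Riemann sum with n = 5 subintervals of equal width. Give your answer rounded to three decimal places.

Δx = (1.5 − (-1.5))/5 = 0.6.
Left endpoints: -1.5, -0.9, -0.3, 0.3, 0.9.
v(-1.5) ≈ 0.071, v(-0.9) ≈ 0.622, v(-0.3) ≈ 0.955, v(0.3) ≈ 0.955, v(0.9) ≈ 0.622.
Sum = Δx · [v(-1.5) + v(-0.9) + v(-0.3) + v(0.3) + v(0.9)].
Sum ≈ 1.935.

1.935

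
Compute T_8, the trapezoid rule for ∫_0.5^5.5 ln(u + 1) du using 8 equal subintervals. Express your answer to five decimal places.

Δu = (5.5 − 0.5)/8 = 0.625.
f(0.5) ≈ 0.40547, f(1.125) ≈ 0.75377, f(1.75) ≈ 1.01160, f(2.375) ≈ 1.21640, f(3) ≈ 1.38629, f(3.625) ≈ 1.53148, f(4.25) ≈ 1.65823, f(4.875) ≈ 1.77071, f(5.5) ≈ 1.87180.
T_8 = (Δu/2)·[f(u_0) + 2f(u_1) + ... + 2f(u_{7}) + f(u_8)].
Sum ≈ 6.54194.

6.54194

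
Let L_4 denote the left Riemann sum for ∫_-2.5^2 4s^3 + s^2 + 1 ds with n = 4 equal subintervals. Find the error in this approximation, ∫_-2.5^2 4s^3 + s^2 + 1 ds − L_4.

53.7890625

Exact integral: ∫_-2.5^2 f(s) ds = -10.6875.
L_4 = -64.4765625.
Error = -10.6875 − (-64.4765625) = 53.7890625.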